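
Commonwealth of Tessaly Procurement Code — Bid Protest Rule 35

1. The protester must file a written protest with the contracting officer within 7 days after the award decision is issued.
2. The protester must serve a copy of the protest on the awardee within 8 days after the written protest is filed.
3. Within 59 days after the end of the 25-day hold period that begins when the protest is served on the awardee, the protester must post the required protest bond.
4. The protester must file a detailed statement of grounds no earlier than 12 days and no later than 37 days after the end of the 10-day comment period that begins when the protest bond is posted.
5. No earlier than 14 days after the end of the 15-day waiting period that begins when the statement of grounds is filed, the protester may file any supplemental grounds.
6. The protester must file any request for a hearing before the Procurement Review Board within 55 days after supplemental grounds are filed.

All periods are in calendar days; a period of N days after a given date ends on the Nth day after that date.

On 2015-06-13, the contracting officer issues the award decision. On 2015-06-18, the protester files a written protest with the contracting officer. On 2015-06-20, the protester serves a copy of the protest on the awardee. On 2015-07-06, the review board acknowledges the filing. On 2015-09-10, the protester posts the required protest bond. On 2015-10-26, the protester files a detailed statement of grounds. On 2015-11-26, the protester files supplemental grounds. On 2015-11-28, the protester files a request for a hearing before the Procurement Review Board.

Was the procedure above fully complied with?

Yes

Step 1 — counting 7 days from 2015-06-13 (when the award decision is issued) gives a deadline of 2015-06-20; done 2015-06-18 — timely.
Step 2 — counting 8 days from 2015-06-18 (when the written protest is filed) gives a deadline of 2015-06-26; 2015-06-20 is within that limit.
Step 3 — counting 59 days from 2015-07-15 (end of the 25-day hold period, which began when the protest is served on the awardee on 2015-06-20) gives a deadline of 2015-09-12; 2015-09-10 is within that limit.
Step 4 — 12 and 37 days from 2015-09-20 (end of the 10-day comment period, which began when the protest bond is posted on 2015-09-10) are 2015-10-02 and 2015-10-27 respectively; done 2015-10-26, which is between those dates.
Step 5 — must wait 14 days from 2015-11-10 (end of the 15-day waiting period, which began when the statement of grounds is filed on 2015-10-26), so not before 2015-11-24; 2015-11-26 is on or after that date.
Step 6 — counting 55 days from 2015-11-26 (when supplemental grounds are filed) gives a deadline of 2016-01-20; done 2015-11-28 — timely.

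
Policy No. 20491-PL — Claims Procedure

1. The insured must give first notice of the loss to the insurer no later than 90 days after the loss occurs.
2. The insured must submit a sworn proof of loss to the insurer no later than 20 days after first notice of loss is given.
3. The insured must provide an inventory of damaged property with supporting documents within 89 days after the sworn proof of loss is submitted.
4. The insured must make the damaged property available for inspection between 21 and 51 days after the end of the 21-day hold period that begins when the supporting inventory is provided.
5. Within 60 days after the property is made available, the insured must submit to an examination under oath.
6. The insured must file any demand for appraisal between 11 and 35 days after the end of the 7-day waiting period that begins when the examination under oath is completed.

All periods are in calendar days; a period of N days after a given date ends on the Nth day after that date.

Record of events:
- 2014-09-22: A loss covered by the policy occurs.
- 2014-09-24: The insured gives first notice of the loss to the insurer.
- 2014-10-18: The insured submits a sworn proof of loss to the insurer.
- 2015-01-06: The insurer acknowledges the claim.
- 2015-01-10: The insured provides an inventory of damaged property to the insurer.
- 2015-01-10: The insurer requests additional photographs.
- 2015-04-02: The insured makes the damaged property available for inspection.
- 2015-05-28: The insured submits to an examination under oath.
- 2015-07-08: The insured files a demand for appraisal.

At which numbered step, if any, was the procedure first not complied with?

(1) due by 2014-09-22 + 90 days = 2014-12-21; done 2014-09-24 — timely.
(2) due by 2014-09-24 + 20 days = 2014-10-14; not done until 2014-10-18, 4 days after the deadline.
That is the first point of non-compliance.

Step 2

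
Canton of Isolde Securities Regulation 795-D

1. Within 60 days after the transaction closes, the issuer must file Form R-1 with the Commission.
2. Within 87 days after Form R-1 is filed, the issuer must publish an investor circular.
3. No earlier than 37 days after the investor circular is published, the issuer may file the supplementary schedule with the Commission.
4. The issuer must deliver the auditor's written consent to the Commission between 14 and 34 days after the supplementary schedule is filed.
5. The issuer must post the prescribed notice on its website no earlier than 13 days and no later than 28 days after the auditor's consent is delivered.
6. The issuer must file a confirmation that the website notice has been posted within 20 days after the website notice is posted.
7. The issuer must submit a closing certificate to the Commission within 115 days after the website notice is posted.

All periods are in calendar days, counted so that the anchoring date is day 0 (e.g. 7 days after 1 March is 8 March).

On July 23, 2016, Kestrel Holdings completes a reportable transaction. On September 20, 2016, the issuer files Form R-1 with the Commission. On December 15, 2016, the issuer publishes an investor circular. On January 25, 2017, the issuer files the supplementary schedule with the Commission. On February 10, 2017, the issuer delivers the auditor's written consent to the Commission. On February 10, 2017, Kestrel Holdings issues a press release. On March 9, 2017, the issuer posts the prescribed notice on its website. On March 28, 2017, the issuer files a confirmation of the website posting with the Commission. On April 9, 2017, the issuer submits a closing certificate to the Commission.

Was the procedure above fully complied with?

(1) due by July 23, 2016 + 60 days = September 21, 2016; September 20, 2016 is within that limit.
(2) due by September 20, 2016 + 87 days = December 16, 2016; done December 15, 2016 — timely.
(3) permitted from December 15, 2016 + 37 days = January 21, 2017 onward; done January 25, 2017, after the minimum wait.
(4) the permitted window runs from January 25, 2017 + 14 = February 8, 2017 to January 25, 2017 + 34 = February 28, 2017; done February 10, 2017 — within the window.
(5) the permitted window runs from February 10, 2017 + 13 = February 23, 2017 to February 10, 2017 + 28 = March 10, 2017; done March 9, 2017, which is between those dates.
(6) due by March 9, 2017 + 20 days = March 29, 2017; March 28, 2017 is within that limit.
(7) due by March 9, 2017 + 115 days = July 2, 2017; April 9, 2017 is within that limit.

Yes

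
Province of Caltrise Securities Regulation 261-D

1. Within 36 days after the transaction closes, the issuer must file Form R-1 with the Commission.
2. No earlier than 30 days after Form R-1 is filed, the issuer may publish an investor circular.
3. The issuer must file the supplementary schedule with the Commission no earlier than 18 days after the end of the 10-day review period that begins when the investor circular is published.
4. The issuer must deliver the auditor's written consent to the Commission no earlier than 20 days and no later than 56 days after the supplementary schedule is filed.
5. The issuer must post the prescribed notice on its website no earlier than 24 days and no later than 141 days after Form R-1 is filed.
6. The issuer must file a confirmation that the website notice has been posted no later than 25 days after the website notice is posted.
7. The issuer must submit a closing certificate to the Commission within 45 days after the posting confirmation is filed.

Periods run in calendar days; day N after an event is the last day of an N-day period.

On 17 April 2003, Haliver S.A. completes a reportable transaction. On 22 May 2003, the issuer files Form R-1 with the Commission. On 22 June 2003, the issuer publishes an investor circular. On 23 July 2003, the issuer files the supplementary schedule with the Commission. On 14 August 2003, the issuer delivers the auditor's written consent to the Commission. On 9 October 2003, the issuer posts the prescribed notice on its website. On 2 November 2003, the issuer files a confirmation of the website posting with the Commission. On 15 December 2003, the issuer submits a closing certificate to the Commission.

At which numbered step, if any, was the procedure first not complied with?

None — every step was satisfied

Step 1: 36 days after 17 April 2003 (when the transaction closes) is 23 May 2003; completed 22 May 2003, before the deadline.
Step 2: the earliest permitted date is 30 days after 22 May 2003 (when Form R-1 is filed), i.e. 21 June 2003; done 22 June 2003 — permitted.
Step 3: the earliest permitted date is 18 days after 2 July 2003 (end of the 10-day review period, which began when the investor circular is published on 22 June 2003), i.e. 20 July 2003; done 23 July 2003 — permitted.
Step 4: the window is 20–56 days after 23 July 2003 (when the supplementary schedule is filed), so 12 August 2003 through 17 September 2003; done 14 August 2003 — within the window.
Step 5: the window is 24–141 days after 22 May 2003 (when Form R-1 is filed), so 15 June 2003 through 10 October 2003; done 9 October 2003, which is between those dates.
Step 6: 25 days after 9 October 2003 (when the website notice is posted) is 3 November 2003; completed 2 November 2003, before the deadline.
Step 7: 45 days after 2 November 2003 (when the posting confirmation is filed) is 17 December 2003; completed 15 December 2003, before the deadline.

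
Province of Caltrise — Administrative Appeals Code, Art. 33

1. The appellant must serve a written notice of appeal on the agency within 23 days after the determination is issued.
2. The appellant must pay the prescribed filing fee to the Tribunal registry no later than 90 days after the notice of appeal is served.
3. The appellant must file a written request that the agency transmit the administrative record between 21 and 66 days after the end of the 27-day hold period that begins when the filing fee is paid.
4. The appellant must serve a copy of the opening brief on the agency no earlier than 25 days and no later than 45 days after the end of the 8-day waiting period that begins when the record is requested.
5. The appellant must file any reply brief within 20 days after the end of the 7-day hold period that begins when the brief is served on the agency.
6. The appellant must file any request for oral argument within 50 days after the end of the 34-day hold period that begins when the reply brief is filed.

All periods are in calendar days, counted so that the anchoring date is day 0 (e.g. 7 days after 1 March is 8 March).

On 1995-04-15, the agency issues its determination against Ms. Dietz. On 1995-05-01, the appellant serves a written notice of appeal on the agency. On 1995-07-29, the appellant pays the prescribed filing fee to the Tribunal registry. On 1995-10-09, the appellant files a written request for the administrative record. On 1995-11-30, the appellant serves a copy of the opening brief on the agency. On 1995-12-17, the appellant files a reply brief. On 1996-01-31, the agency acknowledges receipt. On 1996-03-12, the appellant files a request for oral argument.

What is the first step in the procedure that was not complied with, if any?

Step 6

(1) due by 1995-04-15 + 23 days = 1995-05-08; completed 1995-05-01, before the deadline.
(2) due by 1995-05-01 + 90 days = 1995-07-30; completed 1995-07-29, before the deadline.
(3) the permitted window runs from 1995-08-25 + 21 = 1995-09-15 to 1995-08-25 + 66 = 1995-10-30; 1995-10-09 falls inside that range.
(4) the permitted window runs from 1995-10-17 + 25 = 1995-11-11 to 1995-10-17 + 45 = 1995-12-01; 1995-11-30 falls inside that range.
(5) due by 1995-12-07 + 20 days = 1995-12-27; done 1995-12-17 — timely.
(6) due by 1996-01-20 + 50 days = 1996-03-10; done 1996-03-12 — 2 days late.
That is the first point of non-compliance.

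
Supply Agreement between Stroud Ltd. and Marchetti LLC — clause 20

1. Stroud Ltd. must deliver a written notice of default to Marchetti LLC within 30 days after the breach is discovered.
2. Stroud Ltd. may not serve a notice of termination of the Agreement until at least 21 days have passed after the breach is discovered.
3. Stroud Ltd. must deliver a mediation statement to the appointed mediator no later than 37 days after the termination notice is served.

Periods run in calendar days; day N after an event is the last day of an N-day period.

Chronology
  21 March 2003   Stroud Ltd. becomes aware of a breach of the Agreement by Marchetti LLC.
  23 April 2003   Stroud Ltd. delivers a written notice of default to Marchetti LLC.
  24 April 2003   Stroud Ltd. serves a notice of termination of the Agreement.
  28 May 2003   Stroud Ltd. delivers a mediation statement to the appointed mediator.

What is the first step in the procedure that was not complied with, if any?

Step 1 — counting 30 days from 21 March 2003 (when the breach is discovered) gives a deadline of 20 April 2003; 23 April 2003 misses that deadline by 3 days.

Step 1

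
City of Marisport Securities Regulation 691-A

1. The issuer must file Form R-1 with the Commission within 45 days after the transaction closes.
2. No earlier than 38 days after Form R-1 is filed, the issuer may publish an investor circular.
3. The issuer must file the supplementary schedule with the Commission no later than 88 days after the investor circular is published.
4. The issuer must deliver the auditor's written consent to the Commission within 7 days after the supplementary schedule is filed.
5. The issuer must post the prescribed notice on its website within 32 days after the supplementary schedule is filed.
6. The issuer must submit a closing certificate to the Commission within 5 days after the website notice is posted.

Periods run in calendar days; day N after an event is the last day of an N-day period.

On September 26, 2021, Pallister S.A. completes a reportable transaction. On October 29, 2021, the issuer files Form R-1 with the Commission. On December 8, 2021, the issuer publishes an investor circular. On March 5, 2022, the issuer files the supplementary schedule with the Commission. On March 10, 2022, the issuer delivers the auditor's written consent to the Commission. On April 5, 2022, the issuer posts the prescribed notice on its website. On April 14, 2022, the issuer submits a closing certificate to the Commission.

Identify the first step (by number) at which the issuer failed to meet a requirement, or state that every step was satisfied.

Step 1: 45 days after September 26, 2021 (when the transaction closes) is November 10, 2021; October 29, 2021 is within that limit.
Step 2: the earliest permitted date is 38 days after October 29, 2021 (when Form R-1 is filed), i.e. December 6, 2021; done December 8, 2021, after the minimum wait.
Step 3: 88 days after December 8, 2021 (when the investor circular is published) is March 6, 2022; done March 5, 2022 — timely.
Step 4: 7 days after March 5, 2022 (when the supplementary schedule is filed) is March 12, 2022; done March 10, 2022 — timely.
Step 5: 32 days after March 5, 2022 (when the supplementary schedule is filed) is April 6, 2022; April 5, 2022 is within that limit.
Step 6: 5 days after April 5, 2022 (when the website notice is posted) is April 10, 2022; April 14, 2022 misses that deadline by 4 days.

Step 6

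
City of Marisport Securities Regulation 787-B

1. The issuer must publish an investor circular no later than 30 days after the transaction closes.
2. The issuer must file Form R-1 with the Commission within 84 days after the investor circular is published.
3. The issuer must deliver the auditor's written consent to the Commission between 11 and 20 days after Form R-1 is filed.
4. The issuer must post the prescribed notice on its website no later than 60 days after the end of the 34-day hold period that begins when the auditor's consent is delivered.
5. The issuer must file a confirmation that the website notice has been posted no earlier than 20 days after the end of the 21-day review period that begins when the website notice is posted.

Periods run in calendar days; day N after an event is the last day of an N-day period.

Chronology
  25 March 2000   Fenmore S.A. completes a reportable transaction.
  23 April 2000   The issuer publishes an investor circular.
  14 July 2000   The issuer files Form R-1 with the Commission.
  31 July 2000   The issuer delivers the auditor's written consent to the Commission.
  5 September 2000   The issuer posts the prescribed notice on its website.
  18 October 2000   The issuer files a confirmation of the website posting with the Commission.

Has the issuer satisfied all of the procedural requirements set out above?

Step 1 — counting 30 days from 25 March 2000 (when the transaction closes) gives a deadline of 24 April 2000; 23 April 2000 is within that limit.
Step 2 — counting 84 days from 23 April 2000 (when the investor circular is published) gives a deadline of 16 July 2000; done 14 July 2000 — timely.
Step 3 — 11 and 20 days from 14 July 2000 (when Form R-1 is filed) are 25 July 2000 and 3 August 2000 respectively; done 31 July 2000, which is between those dates.
Step 4 — counting 60 days from 3 September 2000 (end of the 34-day hold period, which began when the auditor's consent is delivered on 31 July 2000) gives a deadline of 2 November 2000; done 5 September 2000 — timely.
Step 5 — must wait 20 days from 26 September 2000 (end of the 21-day review period, which began when the website notice is posted on 5 September 2000), so not before 16 October 2000; done 18 October 2000 — permitted.

Yes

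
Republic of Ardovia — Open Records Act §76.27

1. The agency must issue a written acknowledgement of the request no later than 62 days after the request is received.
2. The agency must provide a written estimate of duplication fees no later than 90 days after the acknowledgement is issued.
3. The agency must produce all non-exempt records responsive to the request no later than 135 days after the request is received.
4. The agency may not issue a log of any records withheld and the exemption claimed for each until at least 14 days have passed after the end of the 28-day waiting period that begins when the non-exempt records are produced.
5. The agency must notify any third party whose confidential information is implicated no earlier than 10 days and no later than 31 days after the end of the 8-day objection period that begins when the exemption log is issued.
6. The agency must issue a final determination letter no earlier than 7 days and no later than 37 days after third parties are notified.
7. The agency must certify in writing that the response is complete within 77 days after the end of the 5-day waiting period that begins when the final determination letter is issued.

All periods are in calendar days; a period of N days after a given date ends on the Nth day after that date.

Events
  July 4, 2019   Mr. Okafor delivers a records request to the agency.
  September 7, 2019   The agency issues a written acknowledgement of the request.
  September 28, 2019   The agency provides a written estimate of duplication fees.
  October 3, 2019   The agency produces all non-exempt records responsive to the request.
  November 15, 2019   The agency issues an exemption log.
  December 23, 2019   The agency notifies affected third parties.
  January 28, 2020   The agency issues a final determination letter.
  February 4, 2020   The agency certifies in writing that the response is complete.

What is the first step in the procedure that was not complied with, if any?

Step 1: 62 days after July 4, 2019 (when the request is received) is September 4, 2019; done September 7, 2019 — 3 days late.
The procedure was therefore not followed at step 1.

Step 1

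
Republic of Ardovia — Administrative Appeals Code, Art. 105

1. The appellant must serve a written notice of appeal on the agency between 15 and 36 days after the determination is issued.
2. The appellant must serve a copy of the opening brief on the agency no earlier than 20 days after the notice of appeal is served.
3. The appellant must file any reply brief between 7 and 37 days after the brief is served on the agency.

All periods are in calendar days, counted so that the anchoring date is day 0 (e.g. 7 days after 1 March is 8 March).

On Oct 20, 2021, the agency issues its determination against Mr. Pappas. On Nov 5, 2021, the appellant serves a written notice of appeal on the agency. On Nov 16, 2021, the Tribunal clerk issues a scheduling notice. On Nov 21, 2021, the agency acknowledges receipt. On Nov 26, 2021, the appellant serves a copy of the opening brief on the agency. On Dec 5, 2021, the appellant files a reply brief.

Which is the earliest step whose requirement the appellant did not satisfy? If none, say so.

(1) the permitted window runs from Oct 20, 2021 + 15 = Nov 4, 2021 to Oct 20, 2021 + 36 = Nov 25, 2021; done Nov 5, 2021 — within the window.
(2) permitted from Nov 5, 2021 + 20 days = Nov 25, 2021 onward; Nov 26, 2021 is on or after that date.
(3) the permitted window runs from Nov 26, 2021 + 7 = Dec 3, 2021 to Nov 26, 2021 + 37 = Jan 2, 2022; done Dec 5, 2021, which is between those dates.

None — every step was satisfied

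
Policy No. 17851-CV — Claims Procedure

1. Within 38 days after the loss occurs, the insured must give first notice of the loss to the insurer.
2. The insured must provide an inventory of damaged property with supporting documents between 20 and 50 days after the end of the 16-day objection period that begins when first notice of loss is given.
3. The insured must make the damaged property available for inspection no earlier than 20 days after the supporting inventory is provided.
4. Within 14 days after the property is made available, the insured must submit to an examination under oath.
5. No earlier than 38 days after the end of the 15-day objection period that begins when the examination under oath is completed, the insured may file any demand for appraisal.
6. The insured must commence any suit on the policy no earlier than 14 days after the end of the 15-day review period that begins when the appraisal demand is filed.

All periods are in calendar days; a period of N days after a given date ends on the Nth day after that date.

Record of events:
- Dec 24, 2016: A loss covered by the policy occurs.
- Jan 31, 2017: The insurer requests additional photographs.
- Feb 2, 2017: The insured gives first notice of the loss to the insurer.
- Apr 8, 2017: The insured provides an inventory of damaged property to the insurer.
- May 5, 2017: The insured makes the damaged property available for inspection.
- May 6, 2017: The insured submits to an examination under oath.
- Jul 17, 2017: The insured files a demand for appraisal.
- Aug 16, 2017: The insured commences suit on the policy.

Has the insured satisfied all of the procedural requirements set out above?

Step 1 — counting 38 days from Dec 24, 2016 (when the loss occurs) gives a deadline of Jan 31, 2017; not done until Feb 2, 2017, 2 days after the deadline.
That is the first point of non-compliance.

No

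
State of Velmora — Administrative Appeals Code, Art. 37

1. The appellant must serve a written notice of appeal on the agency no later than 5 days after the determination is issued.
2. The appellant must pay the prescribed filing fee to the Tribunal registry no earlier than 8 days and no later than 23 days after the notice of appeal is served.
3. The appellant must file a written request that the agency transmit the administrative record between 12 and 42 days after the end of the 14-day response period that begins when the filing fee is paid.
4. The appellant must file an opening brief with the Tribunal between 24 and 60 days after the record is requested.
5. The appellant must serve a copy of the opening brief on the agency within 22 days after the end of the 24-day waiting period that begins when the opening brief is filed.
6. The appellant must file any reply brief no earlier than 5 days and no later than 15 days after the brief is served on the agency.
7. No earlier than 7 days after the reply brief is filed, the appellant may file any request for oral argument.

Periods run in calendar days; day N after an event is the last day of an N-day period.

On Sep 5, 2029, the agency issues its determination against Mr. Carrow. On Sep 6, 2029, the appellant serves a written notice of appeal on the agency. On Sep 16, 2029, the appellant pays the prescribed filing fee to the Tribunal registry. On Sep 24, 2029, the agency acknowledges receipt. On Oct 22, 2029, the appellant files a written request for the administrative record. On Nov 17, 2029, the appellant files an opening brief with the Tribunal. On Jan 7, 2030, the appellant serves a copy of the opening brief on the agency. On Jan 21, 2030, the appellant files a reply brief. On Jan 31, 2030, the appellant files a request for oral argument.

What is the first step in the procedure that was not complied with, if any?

Step 5

Step 1: 5 days after Sep 5, 2029 (when the determination is issued) is Sep 10, 2029; done Sep 6, 2029 — timely.
Step 2: the window is 8–23 days after Sep 6, 2029 (when the notice of appeal is served), so Sep 14, 2029 through Sep 29, 2029; done Sep 16, 2029 — within the window.
Step 3: the window is 12–42 days after Sep 30, 2029 (end of the 14-day response period, which began when the filing fee is paid on Sep 16, 2029), so Oct 12, 2029 through Nov 11, 2029; done Oct 22, 2029 — within the window.
Step 4: the window is 24–60 days after Oct 22, 2029 (when the record is requested), so Nov 15, 2029 through Dec 21, 2029; done Nov 17, 2029 — within the window.
Step 5: 22 days after Dec 11, 2029 (end of the 24-day waiting period, which began when the opening brief is filed on Nov 17, 2029) is Jan 2, 2030; Jan 7, 2030 misses that deadline by 5 days.
Later steps need not be reached.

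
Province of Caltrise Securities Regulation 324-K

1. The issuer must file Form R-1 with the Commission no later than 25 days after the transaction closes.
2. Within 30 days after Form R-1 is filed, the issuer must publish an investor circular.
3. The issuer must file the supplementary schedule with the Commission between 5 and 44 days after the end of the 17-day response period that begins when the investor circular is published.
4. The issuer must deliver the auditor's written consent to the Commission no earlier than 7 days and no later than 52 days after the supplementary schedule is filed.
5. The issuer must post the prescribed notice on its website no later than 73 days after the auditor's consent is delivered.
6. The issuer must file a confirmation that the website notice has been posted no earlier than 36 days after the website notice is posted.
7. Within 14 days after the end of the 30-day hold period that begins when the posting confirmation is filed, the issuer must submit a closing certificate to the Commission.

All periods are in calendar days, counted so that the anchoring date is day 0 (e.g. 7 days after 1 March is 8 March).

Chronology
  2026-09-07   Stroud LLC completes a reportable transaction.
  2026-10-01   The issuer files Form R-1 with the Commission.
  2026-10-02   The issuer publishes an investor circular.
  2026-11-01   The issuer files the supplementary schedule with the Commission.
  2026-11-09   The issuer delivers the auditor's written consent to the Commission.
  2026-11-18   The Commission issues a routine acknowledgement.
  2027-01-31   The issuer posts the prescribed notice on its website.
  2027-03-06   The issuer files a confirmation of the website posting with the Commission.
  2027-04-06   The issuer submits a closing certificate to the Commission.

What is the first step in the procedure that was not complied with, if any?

(1) due by 2026-09-07 + 25 days = 2026-10-02; 2026-10-01 is within that limit.
(2) due by 2026-10-01 + 30 days = 2026-10-31; completed 2026-10-02, before the deadline.
(3) the permitted window runs from 2026-10-19 + 5 = 2026-10-24 to 2026-10-19 + 44 = 2026-12-02; 2026-11-01 falls inside that range.
(4) the permitted window runs from 2026-11-01 + 7 = 2026-11-08 to 2026-11-01 + 52 = 2026-12-23; 2026-11-09 falls inside that range.
(5) due by 2026-11-09 + 73 days = 2027-01-21; not done until 2027-01-31, 10 days after the deadline.
Later steps need not be reached.

Step 5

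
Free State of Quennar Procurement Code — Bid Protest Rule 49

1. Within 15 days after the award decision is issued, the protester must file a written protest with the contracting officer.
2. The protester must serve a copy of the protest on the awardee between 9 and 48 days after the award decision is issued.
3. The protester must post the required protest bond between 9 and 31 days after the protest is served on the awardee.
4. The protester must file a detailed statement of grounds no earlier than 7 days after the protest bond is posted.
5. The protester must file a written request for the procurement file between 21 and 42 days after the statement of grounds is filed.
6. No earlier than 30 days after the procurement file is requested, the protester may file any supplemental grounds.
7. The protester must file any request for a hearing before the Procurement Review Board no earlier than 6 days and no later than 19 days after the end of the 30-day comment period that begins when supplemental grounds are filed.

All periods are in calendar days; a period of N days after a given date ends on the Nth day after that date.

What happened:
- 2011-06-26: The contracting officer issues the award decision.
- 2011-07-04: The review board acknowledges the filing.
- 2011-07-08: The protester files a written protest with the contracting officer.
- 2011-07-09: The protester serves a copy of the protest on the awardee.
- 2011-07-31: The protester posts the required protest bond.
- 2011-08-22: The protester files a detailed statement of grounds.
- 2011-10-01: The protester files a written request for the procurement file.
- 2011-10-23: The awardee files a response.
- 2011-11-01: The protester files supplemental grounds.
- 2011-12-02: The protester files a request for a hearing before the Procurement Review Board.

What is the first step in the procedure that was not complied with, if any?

Step 7

(1) due by 2011-06-26 + 15 days = 2011-07-11; completed 2011-07-08, before the deadline.
(2) the permitted window runs from 2011-06-26 + 9 = 2011-07-05 to 2011-06-26 + 48 = 2011-08-13; done 2011-07-09 — within the window.
(3) the permitted window runs from 2011-07-09 + 9 = 2011-07-18 to 2011-07-09 + 31 = 2011-08-09; done 2011-07-31 — within the window.
(4) permitted from 2011-07-31 + 7 days = 2011-08-07 onward; 2011-08-22 is on or after that date.
(5) the permitted window runs from 2011-08-22 + 21 = 2011-09-12 to 2011-08-22 + 42 = 2011-10-03; 2011-10-01 falls inside that range.
(6) permitted from 2011-10-01 + 30 days = 2011-10-31 onward; done 2011-11-01, after the minimum wait.
(7) the permitted window runs from 2011-12-01 + 6 = 2011-12-07 to 2011-12-01 + 19 = 2011-12-20; done 2011-12-02 — 5 days before the window opened.
No need to go further; step 7 was not satisfied.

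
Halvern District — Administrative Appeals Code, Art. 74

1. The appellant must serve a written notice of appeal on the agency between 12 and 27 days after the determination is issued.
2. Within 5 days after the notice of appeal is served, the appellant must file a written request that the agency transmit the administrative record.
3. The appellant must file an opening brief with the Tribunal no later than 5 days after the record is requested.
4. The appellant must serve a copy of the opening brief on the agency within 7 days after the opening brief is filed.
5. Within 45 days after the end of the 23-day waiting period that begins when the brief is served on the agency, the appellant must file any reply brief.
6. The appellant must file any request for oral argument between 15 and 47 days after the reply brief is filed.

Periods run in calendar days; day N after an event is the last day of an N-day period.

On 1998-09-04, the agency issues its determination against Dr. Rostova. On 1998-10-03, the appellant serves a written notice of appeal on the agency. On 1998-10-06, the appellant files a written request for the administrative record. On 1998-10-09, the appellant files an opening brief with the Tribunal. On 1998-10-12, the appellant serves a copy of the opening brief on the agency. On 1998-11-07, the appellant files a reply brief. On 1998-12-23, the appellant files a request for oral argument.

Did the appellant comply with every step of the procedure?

Step 1 — 12 and 27 days from 1998-09-04 (when the determination is issued) are 1998-09-16 and 1998-10-01 respectively; done 1998-10-03 — 2 days after the window closed.
That is the first point of non-compliance.

No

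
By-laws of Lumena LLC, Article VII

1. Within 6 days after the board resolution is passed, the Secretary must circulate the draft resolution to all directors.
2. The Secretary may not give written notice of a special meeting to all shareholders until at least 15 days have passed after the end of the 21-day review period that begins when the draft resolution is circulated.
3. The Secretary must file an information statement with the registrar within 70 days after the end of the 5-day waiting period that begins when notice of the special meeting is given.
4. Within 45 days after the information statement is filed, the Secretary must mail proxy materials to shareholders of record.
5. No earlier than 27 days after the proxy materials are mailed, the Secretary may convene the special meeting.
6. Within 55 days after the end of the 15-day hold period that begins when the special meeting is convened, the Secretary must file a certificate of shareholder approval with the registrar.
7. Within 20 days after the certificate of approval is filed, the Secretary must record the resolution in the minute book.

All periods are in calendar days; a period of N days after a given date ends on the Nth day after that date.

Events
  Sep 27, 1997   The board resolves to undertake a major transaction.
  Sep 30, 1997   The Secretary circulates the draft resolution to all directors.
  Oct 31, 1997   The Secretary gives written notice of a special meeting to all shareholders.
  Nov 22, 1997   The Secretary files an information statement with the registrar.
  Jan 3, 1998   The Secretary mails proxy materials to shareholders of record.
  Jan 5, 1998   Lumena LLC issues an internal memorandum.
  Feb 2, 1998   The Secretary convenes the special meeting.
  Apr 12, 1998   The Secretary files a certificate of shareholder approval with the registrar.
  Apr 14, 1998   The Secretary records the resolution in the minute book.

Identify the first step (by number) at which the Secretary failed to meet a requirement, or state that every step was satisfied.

Step 2

Step 1: 6 days after Sep 27, 1997 (when the board resolution is passed) is Oct 3, 1997; done Sep 30, 1997 — timely.
Step 2: the earliest permitted date is 15 days after Oct 21, 1997 (end of the 21-day review period, which began when the draft resolution is circulated on Sep 30, 1997), i.e. Nov 5, 1997; acted on Oct 31, 1997, 5 days prematurely.
The procedure was therefore not followed at step 2.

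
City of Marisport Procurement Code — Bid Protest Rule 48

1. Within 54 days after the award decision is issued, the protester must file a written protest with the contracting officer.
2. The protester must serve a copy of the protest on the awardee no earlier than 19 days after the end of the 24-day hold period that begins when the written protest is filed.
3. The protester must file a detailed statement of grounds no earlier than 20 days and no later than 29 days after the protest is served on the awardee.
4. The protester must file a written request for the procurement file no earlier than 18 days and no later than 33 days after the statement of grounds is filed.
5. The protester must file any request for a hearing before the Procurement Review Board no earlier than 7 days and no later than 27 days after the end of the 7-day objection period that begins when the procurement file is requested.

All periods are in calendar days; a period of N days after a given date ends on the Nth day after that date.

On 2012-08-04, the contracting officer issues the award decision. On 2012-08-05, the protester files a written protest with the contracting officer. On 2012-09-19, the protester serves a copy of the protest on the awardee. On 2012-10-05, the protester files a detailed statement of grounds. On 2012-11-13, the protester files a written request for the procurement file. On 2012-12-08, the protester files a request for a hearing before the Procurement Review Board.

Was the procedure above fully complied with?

No

(1) due by 2012-08-04 + 54 days = 2012-09-27; 2012-08-05 is within that limit.
(2) permitted from 2012-08-29 + 19 days = 2012-09-17 onward; done 2012-09-19 — permitted.
(3) the permitted window runs from 2012-09-19 + 20 = 2012-10-09 to 2012-09-19 + 29 = 2012-10-18; 2012-10-05 is 4 days too early.
Later steps need not be reached.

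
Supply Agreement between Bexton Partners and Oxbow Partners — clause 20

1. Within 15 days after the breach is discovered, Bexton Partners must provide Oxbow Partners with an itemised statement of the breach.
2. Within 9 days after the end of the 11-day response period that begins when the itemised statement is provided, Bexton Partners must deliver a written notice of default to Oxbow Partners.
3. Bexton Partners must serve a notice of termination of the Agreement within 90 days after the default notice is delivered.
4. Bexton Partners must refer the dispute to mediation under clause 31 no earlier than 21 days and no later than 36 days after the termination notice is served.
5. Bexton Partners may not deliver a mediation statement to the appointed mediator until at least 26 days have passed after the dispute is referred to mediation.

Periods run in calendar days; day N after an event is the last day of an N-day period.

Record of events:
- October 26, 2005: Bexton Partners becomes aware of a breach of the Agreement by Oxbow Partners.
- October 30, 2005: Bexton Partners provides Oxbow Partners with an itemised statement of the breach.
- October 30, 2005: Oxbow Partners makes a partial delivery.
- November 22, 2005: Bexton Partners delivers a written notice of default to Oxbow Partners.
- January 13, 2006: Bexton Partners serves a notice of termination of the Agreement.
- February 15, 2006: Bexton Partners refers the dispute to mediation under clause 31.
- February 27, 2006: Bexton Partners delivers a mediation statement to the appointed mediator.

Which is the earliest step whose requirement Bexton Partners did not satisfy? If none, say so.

(1) due by October 26, 2005 + 15 days = November 10, 2005; completed October 30, 2005, before the deadline.
(2) due by November 10, 2005 + 9 days = November 19, 2005; November 22, 2005 misses that deadline by 3 days.
That is the first point of non-compliance.

Step 2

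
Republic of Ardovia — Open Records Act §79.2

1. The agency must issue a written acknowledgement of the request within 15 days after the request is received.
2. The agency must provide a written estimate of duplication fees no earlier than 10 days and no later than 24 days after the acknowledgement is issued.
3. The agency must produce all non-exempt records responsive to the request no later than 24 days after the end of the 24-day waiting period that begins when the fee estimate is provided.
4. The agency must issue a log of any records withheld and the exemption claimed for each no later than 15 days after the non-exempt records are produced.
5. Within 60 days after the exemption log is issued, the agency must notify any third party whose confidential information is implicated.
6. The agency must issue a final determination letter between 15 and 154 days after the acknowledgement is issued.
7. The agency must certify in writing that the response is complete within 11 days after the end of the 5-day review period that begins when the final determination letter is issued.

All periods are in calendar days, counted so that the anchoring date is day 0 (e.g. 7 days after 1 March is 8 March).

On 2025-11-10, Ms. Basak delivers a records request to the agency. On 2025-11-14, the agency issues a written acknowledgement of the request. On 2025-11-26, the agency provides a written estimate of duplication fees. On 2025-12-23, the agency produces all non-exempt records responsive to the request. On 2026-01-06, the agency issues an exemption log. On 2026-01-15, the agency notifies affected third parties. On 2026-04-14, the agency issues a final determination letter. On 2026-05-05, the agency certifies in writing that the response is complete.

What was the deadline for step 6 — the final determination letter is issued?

2026-04-17

Step 6 runs from 2025-11-14, when the acknowledgement is issued. The window is 15–154 days after 2025-11-14; it closes on 2026-04-17.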